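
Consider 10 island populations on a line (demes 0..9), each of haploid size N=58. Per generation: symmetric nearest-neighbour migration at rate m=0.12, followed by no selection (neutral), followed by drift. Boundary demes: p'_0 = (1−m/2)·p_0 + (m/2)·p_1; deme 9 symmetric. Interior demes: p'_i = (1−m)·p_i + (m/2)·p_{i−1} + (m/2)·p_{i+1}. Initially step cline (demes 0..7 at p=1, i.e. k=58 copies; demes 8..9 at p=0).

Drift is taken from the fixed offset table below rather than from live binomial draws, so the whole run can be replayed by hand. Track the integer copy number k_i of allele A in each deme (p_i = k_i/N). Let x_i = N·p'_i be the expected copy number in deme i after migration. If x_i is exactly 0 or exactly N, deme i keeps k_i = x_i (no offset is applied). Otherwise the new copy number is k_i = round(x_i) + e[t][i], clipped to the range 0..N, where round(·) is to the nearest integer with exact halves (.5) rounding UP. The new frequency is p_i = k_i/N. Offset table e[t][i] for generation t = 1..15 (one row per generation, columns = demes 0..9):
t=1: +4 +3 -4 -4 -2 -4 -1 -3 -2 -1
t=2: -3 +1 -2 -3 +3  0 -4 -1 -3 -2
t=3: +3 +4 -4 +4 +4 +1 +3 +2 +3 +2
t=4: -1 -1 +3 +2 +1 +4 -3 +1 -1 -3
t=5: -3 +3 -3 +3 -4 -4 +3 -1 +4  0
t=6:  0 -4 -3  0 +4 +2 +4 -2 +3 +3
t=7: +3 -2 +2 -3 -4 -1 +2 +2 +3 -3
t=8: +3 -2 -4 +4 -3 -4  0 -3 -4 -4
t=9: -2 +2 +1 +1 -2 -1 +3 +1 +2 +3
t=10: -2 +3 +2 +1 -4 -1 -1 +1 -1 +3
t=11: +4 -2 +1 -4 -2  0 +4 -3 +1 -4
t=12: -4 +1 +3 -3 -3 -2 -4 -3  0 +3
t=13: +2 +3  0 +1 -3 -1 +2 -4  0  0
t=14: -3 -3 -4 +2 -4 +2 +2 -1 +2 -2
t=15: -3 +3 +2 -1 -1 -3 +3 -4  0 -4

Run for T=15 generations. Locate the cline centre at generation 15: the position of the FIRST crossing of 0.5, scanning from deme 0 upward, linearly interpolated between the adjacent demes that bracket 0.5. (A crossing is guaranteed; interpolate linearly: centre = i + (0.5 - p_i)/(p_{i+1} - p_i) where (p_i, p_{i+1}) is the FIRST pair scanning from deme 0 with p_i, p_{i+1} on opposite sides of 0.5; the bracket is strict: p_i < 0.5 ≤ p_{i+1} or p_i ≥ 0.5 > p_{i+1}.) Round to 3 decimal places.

t=0: k=[58 58 58 58 58 58 58 58 0 0]
t=1: x=[58.0000 58.0000 58.0000 58.0000 58.0000 58.0000 58.0000 54.5200 3.4800 0.0000] k=[58 58 58 58 58 58 58 52 1 0]
t=2: x=[58.0000 58.0000 58.0000 58.0000 58.0000 58.0000 57.6400 49.3000 4.0000 0.0600] k=[58 58 58 58 58 58 54 48 1 0]
t=3: x=[58.0000 58.0000 58.0000 58.0000 58.0000 57.7600 53.8800 45.5400 3.7600 0.0600] k=[58 58 58 58 58 58 57 48 7 2]
t=4: x=[58.0000 58.0000 58.0000 58.0000 58.0000 57.9400 56.5200 46.0800 9.1600 2.3000] k=[58 58 58 58 58 58 54 47 8 0]
t=5: x=[58.0000 58.0000 58.0000 58.0000 58.0000 57.7600 53.8200 45.0800 9.8600 0.4800] k=[58 58 58 58 58 54 57 44 14 0]
t=6: x=[58.0000 58.0000 58.0000 58.0000 57.7600 54.4200 56.0400 42.9800 14.9600 0.8400] k=[58 58 58 58 58 56 58 41 18 4]
t=7: x=[58.0000 58.0000 58.0000 58.0000 57.8800 56.2400 56.8600 40.6400 18.5400 4.8400] k=[58 58 58 58 54 55 58 43 22 2]
t=8: x=[58.0000 58.0000 58.0000 57.7600 54.3000 55.1200 56.9200 42.6400 22.0600 3.2000] k=[58 58 58 58 51 51 57 40 18 0]
t=9: x=[58.0000 58.0000 58.0000 57.5800 51.4200 51.3600 55.6200 39.7000 18.2400 1.0800] k=[58 58 58 58 49 50 58 41 20 4]
t=10: x=[58.0000 58.0000 58.0000 57.4600 49.6000 50.4200 56.5000 40.7600 20.3000 4.9600] k=[58 58 58 58 46 49 56 42 19 8]
t=11: x=[58.0000 58.0000 58.0000 57.2800 46.9000 49.2400 54.7400 41.4600 19.7200 8.6600] k=[58 58 58 53 45 49 58 38 21 5]
t=12: x=[58.0000 58.0000 57.7000 52.8200 45.7200 49.3000 56.2600 38.1800 21.0600 5.9600] k=[58 58 58 50 43 47 52 35 21 9]
t=13: x=[58.0000 58.0000 57.5200 50.0600 43.6600 47.0600 50.6800 35.1800 21.1200 9.7200] k=[58 58 58 51 41 46 53 31 21 10]
t=14: x=[58.0000 58.0000 57.5800 50.8200 41.9000 46.1200 51.2600 31.7200 20.9400 10.6600] k=[58 58 54 53 38 48 53 31 23 9]
t=15: x=[58.0000 57.7600 54.1800 52.1600 39.5000 47.7000 51.3800 31.8400 22.6400 9.8400] k=[58 58 56 51 39 45 54 28 23 6]

6.962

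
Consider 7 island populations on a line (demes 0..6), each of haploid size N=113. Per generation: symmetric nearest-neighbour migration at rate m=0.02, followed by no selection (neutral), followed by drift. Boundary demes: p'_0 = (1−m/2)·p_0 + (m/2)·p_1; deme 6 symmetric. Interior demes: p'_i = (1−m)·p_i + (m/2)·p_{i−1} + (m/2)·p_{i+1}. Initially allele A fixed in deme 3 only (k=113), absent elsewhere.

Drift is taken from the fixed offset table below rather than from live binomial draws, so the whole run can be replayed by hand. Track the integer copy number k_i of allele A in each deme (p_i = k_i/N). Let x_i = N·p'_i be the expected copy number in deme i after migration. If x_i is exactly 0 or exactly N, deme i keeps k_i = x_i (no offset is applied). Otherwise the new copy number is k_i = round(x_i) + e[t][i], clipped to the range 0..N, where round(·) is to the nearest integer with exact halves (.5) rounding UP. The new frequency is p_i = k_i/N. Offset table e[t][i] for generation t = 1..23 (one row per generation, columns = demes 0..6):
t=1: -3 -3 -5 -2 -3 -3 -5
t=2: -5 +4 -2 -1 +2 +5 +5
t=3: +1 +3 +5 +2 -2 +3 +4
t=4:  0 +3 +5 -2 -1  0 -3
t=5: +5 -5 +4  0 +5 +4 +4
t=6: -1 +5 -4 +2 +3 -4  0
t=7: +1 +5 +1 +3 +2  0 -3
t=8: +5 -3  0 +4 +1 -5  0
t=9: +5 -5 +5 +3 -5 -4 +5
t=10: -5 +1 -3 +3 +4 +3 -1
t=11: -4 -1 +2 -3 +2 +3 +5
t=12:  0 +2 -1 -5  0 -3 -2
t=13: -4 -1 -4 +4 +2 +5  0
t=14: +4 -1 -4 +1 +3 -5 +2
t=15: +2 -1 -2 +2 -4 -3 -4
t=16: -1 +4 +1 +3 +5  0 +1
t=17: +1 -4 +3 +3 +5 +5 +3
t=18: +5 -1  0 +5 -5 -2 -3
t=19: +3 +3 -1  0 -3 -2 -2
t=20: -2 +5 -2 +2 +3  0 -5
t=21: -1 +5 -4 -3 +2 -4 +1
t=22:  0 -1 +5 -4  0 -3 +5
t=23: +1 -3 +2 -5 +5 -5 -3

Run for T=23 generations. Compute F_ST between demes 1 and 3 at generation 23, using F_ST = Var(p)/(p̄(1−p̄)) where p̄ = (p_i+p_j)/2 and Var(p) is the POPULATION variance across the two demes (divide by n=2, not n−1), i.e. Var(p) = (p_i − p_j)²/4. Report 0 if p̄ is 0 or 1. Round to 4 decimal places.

0.4764

t=0: k=[0 0 0 113 0 0 0]
t=1: x=[0.0000 0.0000 1.1300 110.7400 1.1300 0.0000 0.0000] k=[0 0 0 109 0 0 0]
t=2: x=[0.0000 0.0000 1.0900 106.8200 1.0900 0.0000 0.0000] k=[0 0 0 106 3 0 0]
t=3: x=[0.0000 0.0000 1.0600 103.9100 4.0000 0.0300 0.0000] k=[0 0 6 106 2 3 0]
t=4: x=[0.0000 0.0600 6.9400 103.9600 3.0500 2.9600 0.0300] k=[0 3 12 102 2 3 0]
t=5: x=[0.0300 3.0600 12.8100 100.1000 3.0100 2.9600 0.0300] k=[5 0 17 100 8 7 4]
t=6: x=[4.9500 0.2200 17.6600 98.2500 8.9100 6.9800 4.0300] k=[4 5 14 100 12 3 4]
t=7: x=[4.0100 5.0800 14.7700 98.2600 12.7900 3.1000 3.9900] k=[5 10 16 101 15 3 1]
t=8: x=[5.0500 10.0100 16.7900 99.2900 15.7400 3.1000 1.0200] k=[10 7 17 103 17 0 1]
t=9: x=[9.9700 7.1300 17.7600 101.2800 17.6900 0.1800 0.9900] k=[15 2 23 104 13 0 6]
t=10: x=[14.8700 2.3400 23.6000 102.2800 13.7800 0.1900 5.9400] k=[10 3 21 105 18 3 5]
t=11: x=[9.9300 3.2500 21.6600 103.2900 18.7200 3.1700 4.9800] k=[6 2 24 100 21 6 10]
t=12: x=[5.9600 2.2600 24.5400 98.4500 21.6400 6.1900 9.9600] k=[6 4 24 93 22 3 8]
t=13: x=[5.9800 4.2200 24.4900 91.6000 22.5200 3.2400 7.9500] k=[2 3 20 96 25 8 8]
t=14: x=[2.0100 3.1600 20.5900 94.5300 25.5400 8.1700 8.0000] k=[6 2 17 96 29 3 10]
t=15: x=[5.9600 2.1900 17.6400 94.5400 29.4100 3.3300 9.9300] k=[8 1 16 97 25 0 6]
t=16: x=[7.9300 1.2200 16.6600 95.4700 25.4700 0.3100 5.9400] k=[7 5 18 98 30 0 7]
t=17: x=[6.9800 5.1500 18.6700 96.5200 30.3800 0.3700 6.9300] k=[8 1 22 100 35 5 10]
t=18: x=[7.9300 1.2800 22.5700 98.5700 35.3500 5.3500 9.9500] k=[13 0 23 104 30 3 7]
t=19: x=[12.8700 0.3600 23.5800 102.4500 30.4700 3.3100 6.9600] k=[16 3 23 102 27 1 5]
t=20: x=[15.8700 3.3300 23.5900 100.4600 27.4900 1.3000 4.9600] k=[14 8 22 102 30 1 0]
t=21: x=[13.9400 8.2000 22.6600 100.4800 30.4300 1.2800 0.0100] k=[13 13 19 97 32 0 1]
t=22: x=[13.0000 13.0600 19.7200 95.5700 32.3300 0.3300 0.9900] k=[13 12 25 92 32 0 6]
t=23: x=[12.9900 12.1400 25.5400 90.7300 32.2800 0.3800 5.9400] k=[14 9 28 86 37 0 3]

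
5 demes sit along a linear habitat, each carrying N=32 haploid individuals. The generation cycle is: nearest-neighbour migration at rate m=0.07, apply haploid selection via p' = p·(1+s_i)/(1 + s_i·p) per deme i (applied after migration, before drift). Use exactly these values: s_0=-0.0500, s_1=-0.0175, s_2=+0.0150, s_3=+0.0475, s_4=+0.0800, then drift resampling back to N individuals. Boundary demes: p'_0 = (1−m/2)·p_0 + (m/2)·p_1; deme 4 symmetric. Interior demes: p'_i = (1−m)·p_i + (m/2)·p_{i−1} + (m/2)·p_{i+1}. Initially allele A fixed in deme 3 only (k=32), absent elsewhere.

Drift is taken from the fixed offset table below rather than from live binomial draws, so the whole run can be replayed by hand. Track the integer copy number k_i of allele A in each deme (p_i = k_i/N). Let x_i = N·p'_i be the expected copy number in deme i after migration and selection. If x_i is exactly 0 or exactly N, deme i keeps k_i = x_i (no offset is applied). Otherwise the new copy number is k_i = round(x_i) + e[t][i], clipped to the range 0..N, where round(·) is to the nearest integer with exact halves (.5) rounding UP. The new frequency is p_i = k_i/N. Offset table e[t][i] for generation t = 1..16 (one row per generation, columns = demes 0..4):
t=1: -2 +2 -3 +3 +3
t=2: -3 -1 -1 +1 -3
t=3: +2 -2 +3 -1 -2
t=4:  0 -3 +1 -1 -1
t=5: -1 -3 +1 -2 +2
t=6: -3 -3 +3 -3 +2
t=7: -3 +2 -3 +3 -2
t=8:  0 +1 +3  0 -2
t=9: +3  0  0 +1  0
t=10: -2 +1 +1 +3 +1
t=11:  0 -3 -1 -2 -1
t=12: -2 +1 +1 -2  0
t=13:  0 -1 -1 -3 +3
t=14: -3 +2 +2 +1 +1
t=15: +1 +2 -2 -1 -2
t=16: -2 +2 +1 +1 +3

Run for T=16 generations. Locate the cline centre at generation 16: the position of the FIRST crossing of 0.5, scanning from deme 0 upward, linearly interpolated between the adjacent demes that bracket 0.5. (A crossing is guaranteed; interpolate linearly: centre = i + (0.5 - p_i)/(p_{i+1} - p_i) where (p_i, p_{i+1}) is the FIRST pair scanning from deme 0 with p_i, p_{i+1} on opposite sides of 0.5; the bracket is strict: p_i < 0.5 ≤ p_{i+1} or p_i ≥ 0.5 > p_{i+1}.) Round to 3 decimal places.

3.000

t=0: k=[0 0 0 32 0]
t=1: x=[0.0000 0.0000 1.1362 29.8548 1.2062] k=[0 0 0 32 4]
t=2: x=[0.0000 0.0000 1.1362 29.9892 5.3123] k=[0 0 0 31 2]
t=3: x=[0.0000 0.0000 1.1007 29.0275 3.2318] k=[0 0 4 28 1]
t=4: x=[0.0000 0.1376 4.7600 26.4317 2.0904] k=[0 0 6 25 1]
t=5: x=[0.0000 0.2063 6.5321 23.7816 1.9781] k=[0 0 8 22 4]
t=6: x=[0.0000 0.2751 8.3012 21.2143 4.9432] k=[0 0 11 18 7]
t=7: x=[0.0000 0.3783 10.9671 17.7377 7.8312] k=[0 2 8 21 6]
t=8: x=[0.0665 2.1050 8.3365 20.3657 6.9339] k=[0 3 11 20 5]
t=9: x=[0.0998 3.1249 11.1429 19.5151 5.8857] k=[3 3 11 21 6]
t=10: x=[2.8634 3.2284 11.1780 20.4695 6.9339] k=[1 4 12 23 8]
t=11: x=[1.0516 4.1113 12.2173 22.4046 9.0149] k=[1 1 11 20 8]
t=12: x=[0.9515 1.3274 11.0726 19.6191 8.9061] k=[0 2 12 18 9]
t=13: x=[0.0665 2.2429 11.9713 17.8422 9.8313] k=[0 1 11 15 13]
t=14: x=[0.0333 1.2929 10.8967 15.1597 13.6690] k=[0 3 13 16 15]
t=15: x=[0.0998 3.1939 12.8694 16.2312 15.6496] k=[1 5 11 15 14]
t=16: x=[1.0849 4.9951 11.0374 15.1948 14.6440] k=[0 7 12 16 18]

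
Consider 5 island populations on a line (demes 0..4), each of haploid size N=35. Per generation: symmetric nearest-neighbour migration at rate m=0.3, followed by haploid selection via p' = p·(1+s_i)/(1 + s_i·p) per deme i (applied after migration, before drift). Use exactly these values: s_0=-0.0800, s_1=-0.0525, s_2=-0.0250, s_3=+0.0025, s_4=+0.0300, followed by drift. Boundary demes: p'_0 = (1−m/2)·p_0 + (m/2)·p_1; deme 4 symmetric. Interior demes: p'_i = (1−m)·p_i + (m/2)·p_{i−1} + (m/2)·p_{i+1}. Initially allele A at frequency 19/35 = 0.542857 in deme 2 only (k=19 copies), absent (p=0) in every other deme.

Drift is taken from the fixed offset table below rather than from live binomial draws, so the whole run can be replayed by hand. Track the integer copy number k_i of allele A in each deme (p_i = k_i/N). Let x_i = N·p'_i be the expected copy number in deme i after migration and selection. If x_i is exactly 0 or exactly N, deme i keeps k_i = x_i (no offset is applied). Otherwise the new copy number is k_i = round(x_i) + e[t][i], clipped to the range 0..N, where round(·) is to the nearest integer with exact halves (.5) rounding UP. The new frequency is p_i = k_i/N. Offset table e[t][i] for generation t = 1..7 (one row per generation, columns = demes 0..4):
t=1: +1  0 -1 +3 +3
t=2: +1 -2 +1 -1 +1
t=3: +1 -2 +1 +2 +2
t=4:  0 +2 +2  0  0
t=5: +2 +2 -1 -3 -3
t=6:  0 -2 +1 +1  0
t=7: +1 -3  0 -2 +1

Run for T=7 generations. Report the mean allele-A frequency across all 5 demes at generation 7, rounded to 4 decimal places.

0.1086

t=0: k=[0 0 19 0 0]
t=1: x=[0.0000 2.7120 13.0919 2.8565 0.0000] k=[0 3 12 6 0]
t=2: x=[0.4144 3.7170 9.5729 6.0124 0.9263] k=[1 2 11 5 2]
t=3: x=[1.0608 3.0466 8.5849 5.4615 2.5182] k=[2 1 10 7 5]
t=4: x=[1.7092 2.3777 8.0421 7.1642 5.4343] k=[2 4 10 7 5]
t=5: x=[2.1272 4.3888 8.4862 7.1642 5.4343] k=[4 6 7 4 2]
t=6: x=[3.9953 5.5919 6.2687 4.1591 2.3643] k=[4 4 7 5 2]
t=7: x=[3.7140 4.2447 6.1211 4.8604 2.5182] k=[5 1 6 3 4]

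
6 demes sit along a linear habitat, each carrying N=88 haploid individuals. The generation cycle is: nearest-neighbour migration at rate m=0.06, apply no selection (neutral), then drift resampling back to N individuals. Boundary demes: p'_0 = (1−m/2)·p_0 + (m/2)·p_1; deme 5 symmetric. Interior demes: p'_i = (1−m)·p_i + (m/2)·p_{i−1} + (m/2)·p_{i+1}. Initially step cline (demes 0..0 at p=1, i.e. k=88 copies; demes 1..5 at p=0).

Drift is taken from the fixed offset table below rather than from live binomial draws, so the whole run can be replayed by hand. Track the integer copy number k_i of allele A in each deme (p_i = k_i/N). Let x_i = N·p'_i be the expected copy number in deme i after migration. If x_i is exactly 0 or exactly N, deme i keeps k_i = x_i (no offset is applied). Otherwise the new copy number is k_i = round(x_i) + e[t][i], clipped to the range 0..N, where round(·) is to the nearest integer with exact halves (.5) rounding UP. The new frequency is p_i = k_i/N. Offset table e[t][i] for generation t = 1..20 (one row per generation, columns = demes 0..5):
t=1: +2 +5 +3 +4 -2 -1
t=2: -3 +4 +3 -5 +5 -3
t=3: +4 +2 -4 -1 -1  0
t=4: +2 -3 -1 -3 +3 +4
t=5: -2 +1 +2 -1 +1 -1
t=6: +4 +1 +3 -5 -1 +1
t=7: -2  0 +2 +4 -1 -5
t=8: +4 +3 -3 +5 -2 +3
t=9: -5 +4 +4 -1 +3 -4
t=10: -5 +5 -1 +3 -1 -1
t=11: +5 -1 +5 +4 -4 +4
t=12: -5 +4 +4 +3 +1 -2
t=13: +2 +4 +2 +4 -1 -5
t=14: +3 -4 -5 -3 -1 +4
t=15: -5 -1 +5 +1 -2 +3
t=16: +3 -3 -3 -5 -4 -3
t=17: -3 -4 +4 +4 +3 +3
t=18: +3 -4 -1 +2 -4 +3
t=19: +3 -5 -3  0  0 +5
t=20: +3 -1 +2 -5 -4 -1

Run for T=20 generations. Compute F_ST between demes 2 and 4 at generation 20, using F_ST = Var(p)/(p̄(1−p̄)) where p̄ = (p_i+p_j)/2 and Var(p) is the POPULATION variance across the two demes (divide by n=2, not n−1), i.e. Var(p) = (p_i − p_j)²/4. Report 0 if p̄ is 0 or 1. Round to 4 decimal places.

t=0: k=[88 0 0 0 0 0]
t=1: x=[85.3600 2.6400 0.0000 0.0000 0.0000 0.0000] k=[87 8 0 0 0 0]
t=2: x=[84.6300 10.1300 0.2400 0.0000 0.0000 0.0000] k=[82 14 3 0 0 0]
t=3: x=[79.9600 15.7100 3.2400 0.0900 0.0000 0.0000] k=[84 18 0 0 0 0]
t=4: x=[82.0200 19.4400 0.5400 0.0000 0.0000 0.0000] k=[84 16 0 0 0 0]
t=5: x=[81.9600 17.5600 0.4800 0.0000 0.0000 0.0000] k=[80 19 2 0 0 0]
t=6: x=[78.1700 20.3200 2.4500 0.0600 0.0000 0.0000] k=[82 21 5 0 0 0]
t=7: x=[80.1700 22.3500 5.3300 0.1500 0.0000 0.0000] k=[78 22 7 4 0 0]
t=8: x=[76.3200 23.2300 7.3600 3.9700 0.1200 0.0000] k=[80 26 4 9 0 0]
t=9: x=[78.3800 26.9600 4.8100 8.5800 0.2700 0.0000] k=[73 31 9 8 3 0]
t=10: x=[71.7400 31.6000 9.6300 7.8800 3.0600 0.0900] k=[67 37 9 11 2 0]
t=11: x=[66.1000 37.0600 9.9000 10.6700 2.2100 0.0600] k=[71 36 15 15 0 4]
t=12: x=[69.9500 36.4200 15.6300 14.5500 0.5700 3.8800] k=[65 40 20 18 2 2]
t=13: x=[64.2500 40.1500 20.5400 17.5800 2.4800 2.0000] k=[66 44 23 22 1 0]
t=14: x=[65.3400 44.0300 23.6000 21.4000 1.6000 0.0300] k=[68 40 19 18 1 4]
t=15: x=[67.1600 40.2100 19.6000 17.5200 1.6000 3.9100] k=[62 39 25 19 0 7]
t=16: x=[61.3100 39.2700 25.2400 18.6100 0.7800 6.7900] k=[64 36 22 14 0 4]
t=17: x=[63.1600 36.4200 22.1800 13.8200 0.5400 3.8800] k=[60 32 26 18 4 7]
t=18: x=[59.1600 32.6600 25.9400 17.8200 4.5100 6.9100] k=[62 29 25 20 1 10]
t=19: x=[61.0100 29.8700 24.9700 19.5800 1.8400 9.7300] k=[64 25 22 20 2 15]
t=20: x=[62.8300 26.0800 22.0300 19.5200 2.9300 14.6100] k=[66 25 24 15 0 14]

0.1579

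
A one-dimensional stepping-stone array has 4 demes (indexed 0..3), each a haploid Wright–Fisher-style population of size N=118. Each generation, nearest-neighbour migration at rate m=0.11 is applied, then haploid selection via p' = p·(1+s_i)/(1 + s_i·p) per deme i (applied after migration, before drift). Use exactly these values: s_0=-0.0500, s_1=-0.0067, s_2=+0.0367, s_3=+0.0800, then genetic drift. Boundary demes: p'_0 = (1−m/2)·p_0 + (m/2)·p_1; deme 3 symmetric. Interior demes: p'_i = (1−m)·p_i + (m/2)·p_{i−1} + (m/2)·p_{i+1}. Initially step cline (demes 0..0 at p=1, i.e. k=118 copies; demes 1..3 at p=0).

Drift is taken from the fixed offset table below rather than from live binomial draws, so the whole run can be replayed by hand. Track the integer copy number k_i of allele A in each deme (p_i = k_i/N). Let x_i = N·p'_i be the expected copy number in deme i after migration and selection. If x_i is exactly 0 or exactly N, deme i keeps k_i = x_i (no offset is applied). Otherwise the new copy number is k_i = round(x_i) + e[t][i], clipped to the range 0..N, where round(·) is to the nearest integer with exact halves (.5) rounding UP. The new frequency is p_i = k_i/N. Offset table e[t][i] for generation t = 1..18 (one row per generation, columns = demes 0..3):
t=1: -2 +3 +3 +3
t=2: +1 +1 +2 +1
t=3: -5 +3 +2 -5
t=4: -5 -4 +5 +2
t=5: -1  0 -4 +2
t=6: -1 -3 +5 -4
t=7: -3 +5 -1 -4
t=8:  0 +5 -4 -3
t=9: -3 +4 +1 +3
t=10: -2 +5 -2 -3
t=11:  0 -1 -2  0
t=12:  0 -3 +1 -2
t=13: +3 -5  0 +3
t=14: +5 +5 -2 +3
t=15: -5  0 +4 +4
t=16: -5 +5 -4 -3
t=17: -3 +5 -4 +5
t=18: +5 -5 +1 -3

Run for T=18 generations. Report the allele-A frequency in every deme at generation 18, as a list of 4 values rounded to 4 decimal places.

t=0: k=[118 0 0 0]
t=1: x=[111.1881 6.4489 0.0000 0.0000] k=[109 9 0 0]
t=2: x=[102.8349 13.9222 0.5131 0.0000] k=[104 15 3 0]
t=3: x=[98.2767 19.1270 3.6193 0.1782] k=[93 22 6 0]
t=4: x=[87.9610 24.8927 6.7766 0.3563] k=[83 21 12 2]
t=5: x=[78.2494 23.7871 12.3375 2.7492] k=[77 24 8 5]
t=6: x=[72.6617 25.8989 9.0104 5.5587] k=[72 23 14 2]
t=7: x=[67.8317 25.0670 14.2813 2.8676] k=[65 30 13 0]
t=8: x=[61.5667 30.8366 13.6491 0.7718] k=[62 36 10 0]
t=9: x=[59.0572 35.8320 11.2413 0.5938] k=[56 40 12 4]
t=10: x=[53.6163 39.1639 13.5257 4.7808] k=[52 44 12 2]
t=11: x=[50.0760 42.4970 13.6388 2.7492] k=[50 41 12 3]
t=12: x=[48.0374 39.7227 13.5257 3.7657] k=[48 37 15 2]
t=13: x=[45.9480 36.2260 15.9866 2.9268] k=[49 31 16 6]
t=14: x=[46.5566 31.0111 16.7873 7.0427] k=[52 36 15 10]
t=15: x=[49.6392 35.5578 16.3819 11.0202] k=[45 36 20 15]
t=16: x=[43.0924 35.4481 21.2252 16.3279] k=[38 40 17 13]
t=17: x=[36.7987 38.4505 18.6028 14.1508] k=[34 43 15 19]
t=18: x=[33.2563 40.7854 17.2850 20.0274] k=[38 36 18 17]

[0.3220, 0.3051, 0.1525, 0.1441]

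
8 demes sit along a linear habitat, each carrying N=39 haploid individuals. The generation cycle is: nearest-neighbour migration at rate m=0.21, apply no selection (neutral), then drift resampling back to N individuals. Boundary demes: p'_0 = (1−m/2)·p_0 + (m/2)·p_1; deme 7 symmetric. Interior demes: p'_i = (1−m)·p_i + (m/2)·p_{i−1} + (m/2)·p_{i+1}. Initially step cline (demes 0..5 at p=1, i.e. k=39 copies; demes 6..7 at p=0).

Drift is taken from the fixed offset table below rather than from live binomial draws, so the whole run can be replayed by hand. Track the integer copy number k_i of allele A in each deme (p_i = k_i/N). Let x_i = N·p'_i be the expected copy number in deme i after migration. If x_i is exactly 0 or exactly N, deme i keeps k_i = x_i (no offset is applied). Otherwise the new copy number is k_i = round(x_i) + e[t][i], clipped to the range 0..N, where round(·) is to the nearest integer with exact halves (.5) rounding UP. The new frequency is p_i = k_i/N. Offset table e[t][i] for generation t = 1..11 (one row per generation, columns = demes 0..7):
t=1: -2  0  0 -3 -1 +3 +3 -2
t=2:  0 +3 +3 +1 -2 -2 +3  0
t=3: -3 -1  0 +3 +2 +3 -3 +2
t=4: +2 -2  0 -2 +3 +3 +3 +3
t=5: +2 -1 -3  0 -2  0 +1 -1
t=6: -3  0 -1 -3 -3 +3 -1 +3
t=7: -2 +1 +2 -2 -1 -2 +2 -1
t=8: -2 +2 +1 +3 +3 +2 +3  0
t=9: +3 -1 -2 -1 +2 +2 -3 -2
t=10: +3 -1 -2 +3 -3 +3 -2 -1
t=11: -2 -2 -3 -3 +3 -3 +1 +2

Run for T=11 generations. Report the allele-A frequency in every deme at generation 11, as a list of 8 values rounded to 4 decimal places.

[0.9487, 0.9231, 0.8462, 0.8974, 0.9744, 0.7949, 0.5385, 0.3846]

t=0: k=[39 39 39 39 39 39 0 0]
t=1: x=[39.0000 39.0000 39.0000 39.0000 39.0000 34.9050 4.0950 0.0000] k=[39 39 39 39 39 38 7 0]
t=2: x=[39.0000 39.0000 39.0000 39.0000 38.8950 34.8500 9.5200 0.7350] k=[39 39 39 39 37 33 13 1]
t=3: x=[39.0000 39.0000 39.0000 38.7900 36.7900 31.3200 13.8400 2.2600] k=[39 39 39 39 39 34 11 4]
t=4: x=[39.0000 39.0000 39.0000 39.0000 38.4750 32.1100 12.6800 4.7350] k=[39 39 39 39 39 35 16 8]
t=5: x=[39.0000 39.0000 39.0000 39.0000 38.5800 33.4250 17.1550 8.8400] k=[39 39 39 39 37 33 18 8]
t=6: x=[39.0000 39.0000 39.0000 38.7900 36.7900 31.8450 18.5250 9.0500] k=[39 39 39 36 34 35 18 12]
t=7: x=[39.0000 39.0000 38.6850 36.1050 34.3150 33.1100 19.1550 12.6300] k=[39 39 39 34 33 31 21 12]
t=8: x=[39.0000 39.0000 38.4750 34.4200 32.8950 30.1600 21.1050 12.9450] k=[39 39 39 37 36 32 24 13]
t=9: x=[39.0000 39.0000 38.7900 37.1050 35.6850 31.5800 23.6850 14.1550] k=[39 39 37 36 38 34 21 12]
t=10: x=[39.0000 38.7900 37.1050 36.3150 37.3700 33.0550 21.4200 12.9450] k=[39 38 35 39 34 36 19 12]
t=11: x=[38.8950 37.7900 35.7350 38.0550 34.7350 34.0050 20.0500 12.7350] k=[37 36 33 35 38 31 21 15]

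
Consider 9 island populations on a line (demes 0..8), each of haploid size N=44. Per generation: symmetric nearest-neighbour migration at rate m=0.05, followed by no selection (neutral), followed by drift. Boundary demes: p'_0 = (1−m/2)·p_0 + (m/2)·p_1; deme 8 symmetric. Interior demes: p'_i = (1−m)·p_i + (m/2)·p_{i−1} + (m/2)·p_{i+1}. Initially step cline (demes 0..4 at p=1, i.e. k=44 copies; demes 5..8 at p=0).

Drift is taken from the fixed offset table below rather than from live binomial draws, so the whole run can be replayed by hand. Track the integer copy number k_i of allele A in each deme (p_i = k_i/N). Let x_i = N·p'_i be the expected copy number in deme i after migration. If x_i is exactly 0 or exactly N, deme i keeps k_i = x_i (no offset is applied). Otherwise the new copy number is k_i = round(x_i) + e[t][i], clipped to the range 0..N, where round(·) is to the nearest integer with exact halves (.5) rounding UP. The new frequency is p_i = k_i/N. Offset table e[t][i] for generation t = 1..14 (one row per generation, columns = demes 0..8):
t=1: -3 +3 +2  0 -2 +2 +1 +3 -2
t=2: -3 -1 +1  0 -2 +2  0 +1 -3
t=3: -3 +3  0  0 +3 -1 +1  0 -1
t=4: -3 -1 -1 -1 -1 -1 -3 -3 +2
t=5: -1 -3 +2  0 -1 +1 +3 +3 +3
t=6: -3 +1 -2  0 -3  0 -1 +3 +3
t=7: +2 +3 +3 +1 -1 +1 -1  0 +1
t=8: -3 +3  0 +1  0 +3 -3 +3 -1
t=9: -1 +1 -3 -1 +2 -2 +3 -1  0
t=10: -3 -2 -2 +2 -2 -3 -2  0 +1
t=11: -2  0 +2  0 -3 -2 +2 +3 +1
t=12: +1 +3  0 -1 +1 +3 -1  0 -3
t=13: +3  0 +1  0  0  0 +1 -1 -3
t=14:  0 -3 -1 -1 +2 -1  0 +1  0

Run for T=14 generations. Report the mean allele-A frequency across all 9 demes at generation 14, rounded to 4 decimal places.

t=0: k=[44 44 44 44 44 0 0 0 0]
t=1: x=[44.0000 44.0000 44.0000 44.0000 42.9000 1.1000 0.0000 0.0000 0.0000] k=[44 44 44 44 41 3 0 0 0]
t=2: x=[44.0000 44.0000 44.0000 43.9250 40.1250 3.8750 0.0750 0.0000 0.0000] k=[44 44 44 44 38 6 0 0 0]
t=3: x=[44.0000 44.0000 44.0000 43.8500 37.3500 6.6500 0.1500 0.0000 0.0000] k=[44 44 44 44 40 6 1 0 0]
t=4: x=[44.0000 44.0000 44.0000 43.9000 39.2500 6.7250 1.1000 0.0250 0.0000] k=[44 44 44 43 38 6 0 0 0]
t=5: x=[44.0000 44.0000 43.9750 42.9000 37.3250 6.6500 0.1500 0.0000 0.0000] k=[44 44 44 43 36 8 3 0 0]
t=6: x=[44.0000 44.0000 43.9750 42.8500 35.4750 8.5750 3.0500 0.0750 0.0000] k=[44 44 42 43 32 9 2 3 0]
t=7: x=[44.0000 43.9500 42.0750 42.7000 31.7000 9.4000 2.2000 2.9000 0.0750] k=[44 44 44 44 31 10 1 3 1]
t=8: x=[44.0000 44.0000 44.0000 43.6750 30.8000 10.3000 1.2750 2.9000 1.0500] k=[44 44 44 44 31 13 0 6 0]
t=9: x=[44.0000 44.0000 44.0000 43.6750 30.8750 13.1250 0.4750 5.7000 0.1500] k=[44 44 44 43 33 11 3 5 0]
t=10: x=[44.0000 44.0000 43.9750 42.7750 32.7000 11.3500 3.2500 4.8250 0.1250] k=[44 44 42 44 31 8 1 5 1]
t=11: x=[44.0000 43.9500 42.1000 43.6250 30.7500 8.4000 1.2750 4.8000 1.1000] k=[44 44 44 44 28 6 3 8 2]
t=12: x=[44.0000 44.0000 44.0000 43.6000 27.8500 6.4750 3.2000 7.7250 2.1500] k=[44 44 44 43 29 9 2 8 0]
t=13: x=[44.0000 44.0000 43.9750 42.6750 28.8500 9.3250 2.3250 7.6500 0.2000] k=[44 44 44 43 29 9 3 7 0]
t=14: x=[44.0000 44.0000 43.9750 42.6750 28.8500 9.3500 3.2500 6.7250 0.1750] k=[44 44 43 42 31 8 3 8 0]

0.5631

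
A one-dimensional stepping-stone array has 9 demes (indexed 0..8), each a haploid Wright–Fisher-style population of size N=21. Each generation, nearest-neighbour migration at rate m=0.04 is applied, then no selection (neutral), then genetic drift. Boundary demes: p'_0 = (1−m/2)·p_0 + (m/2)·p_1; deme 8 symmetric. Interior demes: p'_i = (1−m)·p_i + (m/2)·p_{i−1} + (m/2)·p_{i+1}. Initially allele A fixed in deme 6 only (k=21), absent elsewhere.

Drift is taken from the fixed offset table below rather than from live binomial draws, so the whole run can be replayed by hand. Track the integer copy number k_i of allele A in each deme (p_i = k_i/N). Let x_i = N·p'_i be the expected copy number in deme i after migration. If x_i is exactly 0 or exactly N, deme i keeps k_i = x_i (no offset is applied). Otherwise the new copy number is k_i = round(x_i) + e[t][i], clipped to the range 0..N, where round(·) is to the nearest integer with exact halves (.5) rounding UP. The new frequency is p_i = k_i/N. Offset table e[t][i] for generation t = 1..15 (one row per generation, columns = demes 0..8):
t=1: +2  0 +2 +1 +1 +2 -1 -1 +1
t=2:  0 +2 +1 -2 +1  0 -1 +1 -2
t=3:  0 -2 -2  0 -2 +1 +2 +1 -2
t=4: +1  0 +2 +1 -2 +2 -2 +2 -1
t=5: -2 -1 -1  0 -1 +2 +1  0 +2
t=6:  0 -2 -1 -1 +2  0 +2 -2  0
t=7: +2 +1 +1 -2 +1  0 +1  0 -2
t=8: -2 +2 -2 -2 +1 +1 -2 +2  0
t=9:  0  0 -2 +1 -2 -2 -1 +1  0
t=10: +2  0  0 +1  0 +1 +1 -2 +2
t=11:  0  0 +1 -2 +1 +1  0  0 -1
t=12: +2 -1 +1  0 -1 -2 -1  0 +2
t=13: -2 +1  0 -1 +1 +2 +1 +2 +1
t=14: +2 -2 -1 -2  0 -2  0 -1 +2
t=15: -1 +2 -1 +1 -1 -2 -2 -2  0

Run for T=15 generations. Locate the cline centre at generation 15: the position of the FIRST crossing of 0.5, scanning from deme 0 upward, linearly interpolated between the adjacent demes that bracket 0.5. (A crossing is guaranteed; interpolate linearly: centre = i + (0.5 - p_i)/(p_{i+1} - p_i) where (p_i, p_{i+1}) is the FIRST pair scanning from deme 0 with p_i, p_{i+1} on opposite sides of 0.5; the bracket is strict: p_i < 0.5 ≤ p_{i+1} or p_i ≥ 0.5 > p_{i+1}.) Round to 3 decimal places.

t=0: k=[0 0 0 0 0 0 21 0 0]
t=1: x=[0.0000 0.0000 0.0000 0.0000 0.0000 0.4200 20.1600 0.4200 0.0000] k=[0 0 0 0 0 2 19 0 0]
t=2: x=[0.0000 0.0000 0.0000 0.0000 0.0400 2.3000 18.2800 0.3800 0.0000] k=[0 0 0 0 1 2 17 1 0]
t=3: x=[0.0000 0.0000 0.0000 0.0200 1.0000 2.2800 16.3800 1.3000 0.0200] k=[0 0 0 0 0 3 18 2 0]
t=4: x=[0.0000 0.0000 0.0000 0.0000 0.0600 3.2400 17.3800 2.2800 0.0400] k=[0 0 0 0 0 5 15 4 0]
t=5: x=[0.0000 0.0000 0.0000 0.0000 0.1000 5.1000 14.5800 4.1400 0.0800] k=[0 0 0 0 0 7 16 4 2]
t=6: x=[0.0000 0.0000 0.0000 0.0000 0.1400 7.0400 15.5800 4.2000 2.0400] k=[0 0 0 0 2 7 18 2 2]
t=7: x=[0.0000 0.0000 0.0000 0.0400 2.0600 7.1200 17.4600 2.3200 2.0000] k=[0 0 0 0 3 7 18 2 0]
t=8: x=[0.0000 0.0000 0.0000 0.0600 3.0200 7.1400 17.4600 2.2800 0.0400] k=[0 0 0 0 4 8 15 4 0]
t=9: x=[0.0000 0.0000 0.0000 0.0800 4.0000 8.0600 14.6400 4.1400 0.0800] k=[0 0 0 1 2 6 14 5 0]
t=10: x=[0.0000 0.0000 0.0200 1.0000 2.0600 6.0800 13.6600 5.0800 0.1000] k=[0 0 0 2 2 7 15 3 2]
t=11: x=[0.0000 0.0000 0.0400 1.9600 2.1000 7.0600 14.6000 3.2200 2.0200] k=[0 0 1 0 3 8 15 3 1]
t=12: x=[0.0000 0.0200 0.9600 0.0800 3.0400 8.0400 14.6200 3.2000 1.0400] k=[0 0 2 0 2 6 14 3 3]
t=13: x=[0.0000 0.0400 1.9200 0.0800 2.0400 6.0800 13.6200 3.2200 3.0000] k=[0 1 2 0 3 8 15 5 4]
t=14: x=[0.0200 1.0000 1.9400 0.1000 3.0400 8.0400 14.6600 5.1800 4.0200] k=[2 0 1 0 3 6 15 4 6]
t=15: x=[1.9600 0.0600 0.9600 0.0800 3.0000 6.1200 14.6000 4.2600 5.9600] k=[1 2 0 1 2 4 13 2 6]

5.722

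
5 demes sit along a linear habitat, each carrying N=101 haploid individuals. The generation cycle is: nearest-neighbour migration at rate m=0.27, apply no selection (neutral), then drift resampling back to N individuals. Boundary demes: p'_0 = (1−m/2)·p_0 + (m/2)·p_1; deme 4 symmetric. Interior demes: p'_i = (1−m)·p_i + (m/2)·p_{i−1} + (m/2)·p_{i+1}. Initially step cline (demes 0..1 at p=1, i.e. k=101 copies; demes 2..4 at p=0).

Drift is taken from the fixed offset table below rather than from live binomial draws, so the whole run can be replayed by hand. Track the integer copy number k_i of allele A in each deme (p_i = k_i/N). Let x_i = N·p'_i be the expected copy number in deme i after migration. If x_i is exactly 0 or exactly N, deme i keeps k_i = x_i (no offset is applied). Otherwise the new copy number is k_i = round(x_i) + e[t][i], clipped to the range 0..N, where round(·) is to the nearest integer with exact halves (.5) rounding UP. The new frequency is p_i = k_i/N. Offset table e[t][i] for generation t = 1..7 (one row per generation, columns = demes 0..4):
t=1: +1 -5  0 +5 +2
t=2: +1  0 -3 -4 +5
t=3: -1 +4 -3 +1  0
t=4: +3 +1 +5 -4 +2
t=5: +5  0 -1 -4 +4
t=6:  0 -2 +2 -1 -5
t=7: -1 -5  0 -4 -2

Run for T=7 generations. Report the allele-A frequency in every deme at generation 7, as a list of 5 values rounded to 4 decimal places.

[0.8713, 0.5941, 0.3366, 0.0396, 0.0000]

t=0: k=[101 101 0 0 0]
t=1: x=[101.0000 87.3650 13.6350 0.0000 0.0000] k=[101 82 14 0 0]
t=2: x=[98.4350 75.3850 21.2900 1.8900 0.0000] k=[99 75 18 0 0]
t=3: x=[95.7600 70.5450 23.2650 2.4300 0.0000] k=[95 75 20 3 0]
t=4: x=[92.3000 70.2750 25.1300 4.8900 0.4050] k=[95 71 30 1 2]
t=5: x=[91.7600 68.7050 31.6200 5.0500 1.8650] k=[97 69 31 1 6]
t=6: x=[93.2200 67.6500 32.0800 5.7250 5.3250] k=[93 66 34 5 0]
t=7: x=[89.3550 65.3250 34.4050 8.2400 0.6750] k=[88 60 34 4 0]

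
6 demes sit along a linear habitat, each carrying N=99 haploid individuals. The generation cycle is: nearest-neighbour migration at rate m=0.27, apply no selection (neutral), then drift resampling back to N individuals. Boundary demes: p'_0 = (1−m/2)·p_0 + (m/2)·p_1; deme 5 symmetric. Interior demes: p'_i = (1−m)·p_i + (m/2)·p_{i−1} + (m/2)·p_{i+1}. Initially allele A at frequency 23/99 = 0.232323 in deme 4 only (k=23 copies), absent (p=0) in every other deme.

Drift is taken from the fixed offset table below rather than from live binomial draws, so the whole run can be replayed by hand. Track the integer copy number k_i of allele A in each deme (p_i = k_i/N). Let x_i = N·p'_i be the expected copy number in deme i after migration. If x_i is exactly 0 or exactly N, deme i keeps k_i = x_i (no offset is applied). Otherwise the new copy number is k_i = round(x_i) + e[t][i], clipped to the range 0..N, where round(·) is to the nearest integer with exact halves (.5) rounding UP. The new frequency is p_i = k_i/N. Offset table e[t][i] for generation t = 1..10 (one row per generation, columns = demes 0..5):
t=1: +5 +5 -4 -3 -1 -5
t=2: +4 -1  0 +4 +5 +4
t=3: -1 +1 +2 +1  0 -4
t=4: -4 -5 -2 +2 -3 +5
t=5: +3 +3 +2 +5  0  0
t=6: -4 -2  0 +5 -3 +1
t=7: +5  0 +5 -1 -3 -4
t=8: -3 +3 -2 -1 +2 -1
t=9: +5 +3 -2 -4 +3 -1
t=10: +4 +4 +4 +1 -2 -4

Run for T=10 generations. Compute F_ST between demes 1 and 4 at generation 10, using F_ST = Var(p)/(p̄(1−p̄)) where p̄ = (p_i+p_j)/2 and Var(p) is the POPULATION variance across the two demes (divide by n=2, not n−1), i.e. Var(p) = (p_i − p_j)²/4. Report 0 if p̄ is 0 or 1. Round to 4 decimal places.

t=0: k=[0 0 0 0 23 0]
t=1: x=[0.0000 0.0000 0.0000 3.1050 16.7900 3.1050] k=[0 0 0 0 16 0]
t=2: x=[0.0000 0.0000 0.0000 2.1600 11.6800 2.1600] k=[0 0 0 6 17 6]
t=3: x=[0.0000 0.0000 0.8100 6.6750 14.0300 7.4850] k=[0 0 3 8 14 3]
t=4: x=[0.0000 0.4050 3.2700 8.1350 11.7050 4.4850] k=[0 0 1 10 9 9]
t=5: x=[0.0000 0.1350 2.0800 8.6500 9.1350 9.0000] k=[0 3 4 14 9 9]
t=6: x=[0.4050 2.7300 5.2150 11.9750 9.6750 9.0000] k=[0 1 5 17 7 10]
t=7: x=[0.1350 1.4050 6.0800 14.0300 8.7550 9.5950] k=[5 1 11 13 6 6]
t=8: x=[4.4600 2.8900 9.9200 11.7850 6.9450 6.0000] k=[1 6 8 11 9 5]
t=9: x=[1.6750 5.5950 8.1350 10.3250 8.7300 5.5400] k=[7 9 6 6 12 5]
t=10: x=[7.2700 8.3250 6.4050 6.8100 10.2450 5.9450] k=[11 12 10 8 8 2]

0.0045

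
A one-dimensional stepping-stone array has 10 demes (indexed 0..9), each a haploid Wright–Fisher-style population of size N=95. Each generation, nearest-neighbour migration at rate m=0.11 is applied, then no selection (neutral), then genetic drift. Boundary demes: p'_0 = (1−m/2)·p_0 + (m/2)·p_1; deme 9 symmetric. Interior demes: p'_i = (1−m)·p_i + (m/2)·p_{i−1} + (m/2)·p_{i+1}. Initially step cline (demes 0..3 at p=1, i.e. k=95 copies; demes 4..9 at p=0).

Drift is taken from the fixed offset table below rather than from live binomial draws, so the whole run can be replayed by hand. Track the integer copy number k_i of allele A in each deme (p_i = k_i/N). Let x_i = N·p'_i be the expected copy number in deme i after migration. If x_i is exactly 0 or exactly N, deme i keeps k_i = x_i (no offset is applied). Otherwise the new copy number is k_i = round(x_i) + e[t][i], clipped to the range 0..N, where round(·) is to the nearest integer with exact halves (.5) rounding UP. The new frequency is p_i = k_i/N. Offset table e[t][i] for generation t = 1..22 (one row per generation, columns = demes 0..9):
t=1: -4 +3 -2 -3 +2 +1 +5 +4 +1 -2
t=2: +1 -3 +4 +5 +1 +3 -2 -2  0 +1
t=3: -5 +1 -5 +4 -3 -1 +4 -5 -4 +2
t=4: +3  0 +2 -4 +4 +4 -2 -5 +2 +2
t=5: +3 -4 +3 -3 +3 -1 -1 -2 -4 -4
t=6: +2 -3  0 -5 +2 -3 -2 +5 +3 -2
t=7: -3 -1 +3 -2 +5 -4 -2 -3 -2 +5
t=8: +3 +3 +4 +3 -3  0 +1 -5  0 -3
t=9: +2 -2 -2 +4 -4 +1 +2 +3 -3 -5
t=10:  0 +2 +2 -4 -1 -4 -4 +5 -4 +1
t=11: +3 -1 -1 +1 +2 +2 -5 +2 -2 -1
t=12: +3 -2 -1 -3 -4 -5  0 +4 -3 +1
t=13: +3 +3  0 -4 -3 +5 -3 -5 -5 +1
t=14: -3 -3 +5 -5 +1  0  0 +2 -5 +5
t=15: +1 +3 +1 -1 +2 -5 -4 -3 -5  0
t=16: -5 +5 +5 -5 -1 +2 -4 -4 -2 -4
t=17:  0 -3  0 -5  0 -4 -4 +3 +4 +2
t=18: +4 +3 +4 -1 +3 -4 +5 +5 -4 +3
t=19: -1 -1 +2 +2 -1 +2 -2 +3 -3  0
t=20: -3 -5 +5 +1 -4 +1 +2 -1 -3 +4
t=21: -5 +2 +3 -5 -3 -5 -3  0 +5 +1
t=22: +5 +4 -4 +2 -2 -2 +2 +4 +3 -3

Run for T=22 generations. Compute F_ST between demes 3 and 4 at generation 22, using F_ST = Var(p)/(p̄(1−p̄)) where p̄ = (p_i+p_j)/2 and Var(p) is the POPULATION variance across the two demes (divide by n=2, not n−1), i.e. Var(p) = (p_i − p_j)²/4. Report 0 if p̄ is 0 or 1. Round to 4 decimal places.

0.1137

t=0: k=[95 95 95 95 0 0 0 0 0 0]
t=1: x=[95.0000 95.0000 95.0000 89.7750 5.2250 0.0000 0.0000 0.0000 0.0000 0.0000] k=[95 95 95 87 7 0 0 0 0 0]
t=2: x=[95.0000 95.0000 94.5600 83.0400 11.0150 0.3850 0.0000 0.0000 0.0000 0.0000] k=[95 95 95 88 12 3 0 0 0 0]
t=3: x=[95.0000 95.0000 94.6150 84.2050 15.6850 3.3300 0.1650 0.0000 0.0000 0.0000] k=[95 95 90 88 13 2 4 0 0 0]
t=4: x=[95.0000 94.7250 90.1650 83.9850 16.5200 2.7150 3.6700 0.2200 0.0000 0.0000] k=[95 95 92 80 21 7 2 0 0 0]
t=5: x=[95.0000 94.8350 91.5050 77.4150 23.4750 7.4950 2.1650 0.1100 0.0000 0.0000] k=[95 91 95 74 26 6 1 0 0 0]
t=6: x=[94.7800 91.4400 93.6250 72.5150 27.5400 6.8250 1.2200 0.0550 0.0000 0.0000] k=[95 88 94 68 30 4 0 5 0 0]
t=7: x=[94.6150 88.7150 92.2400 67.3400 30.6600 5.2100 0.4950 4.4500 0.2750 0.0000] k=[92 88 95 65 36 1 0 1 0 0]
t=8: x=[91.7800 88.6050 92.9650 65.0550 35.6700 2.8700 0.1100 0.8900 0.0550 0.0000] k=[95 92 95 68 33 3 1 0 0 0]
t=9: x=[94.8350 92.3300 93.3500 67.5600 33.2750 4.5400 1.0550 0.0550 0.0000 0.0000] k=[95 90 91 72 29 6 3 3 0 0]
t=10: x=[94.7250 90.3300 89.9000 70.6800 30.1000 7.1000 3.1650 2.8350 0.1650 0.0000] k=[95 92 92 67 29 3 0 8 0 0]
t=11: x=[94.8350 92.1650 90.6250 66.2850 29.6600 4.2650 0.6050 7.1200 0.4400 0.0000] k=[95 91 90 67 32 6 0 9 0 0]
t=12: x=[94.7800 91.1650 88.7900 66.3400 32.4950 7.1000 0.8250 8.0100 0.4950 0.0000] k=[95 89 88 63 28 2 1 12 0 0]
t=13: x=[94.6700 89.2750 86.6800 62.4500 28.4950 3.3750 1.6600 10.7350 0.6600 0.0000] k=[95 92 87 58 25 8 0 6 0 0]
t=14: x=[94.8350 91.8900 85.6800 57.7800 25.8800 8.4950 0.7700 5.3400 0.3300 0.0000] k=[92 89 91 53 27 8 1 7 0 0]
t=15: x=[91.8350 89.2750 88.8000 53.6600 27.3850 8.6600 1.7150 6.2850 0.3850 0.0000] k=[93 92 90 53 29 4 0 3 0 0]
t=16: x=[92.9450 91.9450 88.0750 53.7150 28.9450 5.1550 0.3850 2.6700 0.1650 0.0000] k=[88 95 93 49 28 7 0 0 0 0]
t=17: x=[88.3850 94.5050 90.6900 50.2650 28.0000 7.7700 0.3850 0.0000 0.0000 0.0000] k=[88 92 91 45 28 4 0 0 0 0]
t=18: x=[88.2200 91.7250 88.5250 46.5950 27.6150 5.1000 0.2200 0.0000 0.0000 0.0000] k=[92 95 93 46 31 1 5 0 0 0]
t=19: x=[92.1650 94.7250 90.5250 47.7600 30.1750 2.8700 4.5050 0.2750 0.0000 0.0000] k=[91 94 93 50 29 5 3 3 0 0]
t=20: x=[91.1650 93.7800 90.6900 51.2100 28.8350 6.2100 3.1100 2.8350 0.1650 0.0000] k=[88 89 95 52 25 7 5 2 0 0]
t=21: x=[88.0550 89.2750 92.3050 52.8800 25.4950 7.8800 4.9450 2.0550 0.1100 0.0000] k=[83 91 95 48 22 3 2 2 5 0]
t=22: x=[83.4400 90.7800 92.1950 49.1550 22.3850 3.9900 2.0550 2.1650 4.5600 0.2750] k=[88 95 88 51 20 2 4 6 8 0]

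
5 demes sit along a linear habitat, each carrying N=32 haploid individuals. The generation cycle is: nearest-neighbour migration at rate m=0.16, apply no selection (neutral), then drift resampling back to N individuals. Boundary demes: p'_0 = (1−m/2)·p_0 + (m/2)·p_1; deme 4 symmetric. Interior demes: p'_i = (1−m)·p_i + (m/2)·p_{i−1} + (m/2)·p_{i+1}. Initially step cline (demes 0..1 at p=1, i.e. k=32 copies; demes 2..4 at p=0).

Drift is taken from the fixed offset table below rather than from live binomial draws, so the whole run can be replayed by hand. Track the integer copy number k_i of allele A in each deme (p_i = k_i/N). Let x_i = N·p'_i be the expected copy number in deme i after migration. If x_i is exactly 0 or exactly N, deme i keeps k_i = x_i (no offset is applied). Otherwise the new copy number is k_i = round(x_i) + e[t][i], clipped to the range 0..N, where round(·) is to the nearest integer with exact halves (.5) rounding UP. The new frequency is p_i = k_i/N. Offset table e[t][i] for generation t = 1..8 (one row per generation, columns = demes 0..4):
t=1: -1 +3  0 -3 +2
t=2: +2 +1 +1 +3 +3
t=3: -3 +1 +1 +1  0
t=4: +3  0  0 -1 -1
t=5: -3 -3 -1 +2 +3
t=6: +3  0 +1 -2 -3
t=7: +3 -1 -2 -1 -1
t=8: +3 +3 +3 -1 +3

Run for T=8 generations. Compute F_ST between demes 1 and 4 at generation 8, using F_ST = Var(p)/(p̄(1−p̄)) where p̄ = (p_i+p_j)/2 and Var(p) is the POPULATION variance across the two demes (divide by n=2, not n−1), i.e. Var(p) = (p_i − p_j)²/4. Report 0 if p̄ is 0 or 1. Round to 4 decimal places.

t=0: k=[32 32 0 0 0]
t=1: x=[32.0000 29.4400 2.5600 0.0000 0.0000] k=[32 32 3 0 0]
t=2: x=[32.0000 29.6800 5.0800 0.2400 0.0000] k=[32 31 6 3 0]
t=3: x=[31.9200 29.0800 7.7600 3.0000 0.2400] k=[29 30 9 4 0]
t=4: x=[29.0800 28.2400 10.2800 4.0800 0.3200] k=[32 28 10 3 0]
t=5: x=[31.6800 26.8800 10.8800 3.3200 0.2400] k=[29 24 10 5 3]
t=6: x=[28.6000 23.2800 10.7200 5.2400 3.1600] k=[32 23 12 3 0]
t=7: x=[31.2800 22.8400 12.1600 3.4800 0.2400] k=[32 22 10 2 0]
t=8: x=[31.2000 21.8400 10.3200 2.4800 0.1600] k=[32 25 13 1 3]

0.4802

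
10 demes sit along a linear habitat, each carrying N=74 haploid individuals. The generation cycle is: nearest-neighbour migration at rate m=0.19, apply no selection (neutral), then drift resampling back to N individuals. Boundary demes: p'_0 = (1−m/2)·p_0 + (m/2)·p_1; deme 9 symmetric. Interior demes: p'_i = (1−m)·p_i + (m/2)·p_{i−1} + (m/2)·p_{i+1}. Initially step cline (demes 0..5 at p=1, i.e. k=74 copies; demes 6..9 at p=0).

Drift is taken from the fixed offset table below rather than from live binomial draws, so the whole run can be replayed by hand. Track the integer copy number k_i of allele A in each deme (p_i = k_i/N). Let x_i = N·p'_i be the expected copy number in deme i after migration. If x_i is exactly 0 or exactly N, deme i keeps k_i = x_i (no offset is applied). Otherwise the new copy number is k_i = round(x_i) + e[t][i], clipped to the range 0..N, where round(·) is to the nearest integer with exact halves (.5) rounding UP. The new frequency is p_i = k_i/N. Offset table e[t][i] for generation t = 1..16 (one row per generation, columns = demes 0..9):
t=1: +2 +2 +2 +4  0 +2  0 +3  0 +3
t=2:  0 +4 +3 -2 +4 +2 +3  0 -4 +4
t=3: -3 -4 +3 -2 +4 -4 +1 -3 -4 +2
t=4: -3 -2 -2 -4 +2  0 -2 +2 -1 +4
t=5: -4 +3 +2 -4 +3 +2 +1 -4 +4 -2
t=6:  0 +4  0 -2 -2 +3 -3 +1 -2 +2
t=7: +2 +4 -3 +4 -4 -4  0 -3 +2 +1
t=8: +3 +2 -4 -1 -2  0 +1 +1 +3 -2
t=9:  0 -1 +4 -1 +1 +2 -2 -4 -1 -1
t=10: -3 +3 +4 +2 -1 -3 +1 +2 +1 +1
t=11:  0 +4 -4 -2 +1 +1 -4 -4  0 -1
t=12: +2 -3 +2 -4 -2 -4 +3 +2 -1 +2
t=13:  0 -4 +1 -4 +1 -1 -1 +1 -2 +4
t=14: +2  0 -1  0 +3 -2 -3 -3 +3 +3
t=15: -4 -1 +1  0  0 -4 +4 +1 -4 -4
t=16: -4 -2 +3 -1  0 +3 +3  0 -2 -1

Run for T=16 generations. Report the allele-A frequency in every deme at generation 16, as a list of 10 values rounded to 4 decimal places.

t=0: k=[74 74 74 74 74 74 0 0 0 0]
t=1: x=[74.0000 74.0000 74.0000 74.0000 74.0000 66.9700 7.0300 0.0000 0.0000 0.0000] k=[74 74 74 74 74 69 7 0 0 0]
t=2: x=[74.0000 74.0000 74.0000 74.0000 73.5250 63.5850 12.2250 0.6650 0.0000 0.0000] k=[74 74 74 74 74 66 15 1 0 0]
t=3: x=[74.0000 74.0000 74.0000 74.0000 73.2400 61.9150 18.5150 2.2350 0.0950 0.0000] k=[74 74 74 74 74 58 20 0 0 0]
t=4: x=[74.0000 74.0000 74.0000 74.0000 72.4800 55.9100 21.7100 1.9000 0.0000 0.0000] k=[74 74 74 74 74 56 20 4 0 0]
t=5: x=[74.0000 74.0000 74.0000 74.0000 72.2900 54.2900 21.9000 5.1400 0.3800 0.0000] k=[74 74 74 74 74 56 23 1 4 0]
t=6: x=[74.0000 74.0000 74.0000 74.0000 72.2900 54.5750 24.0450 3.3750 3.3350 0.3800] k=[74 74 74 74 70 58 21 4 1 2]
t=7: x=[74.0000 74.0000 74.0000 73.6200 69.2400 55.6250 22.9000 5.3300 1.3800 1.9050] k=[74 74 74 74 65 52 23 2 3 3]
t=8: x=[74.0000 74.0000 74.0000 73.1450 64.6200 50.4800 23.7600 4.0900 2.9050 3.0000] k=[74 74 74 72 63 50 25 5 6 1]
t=9: x=[74.0000 74.0000 73.8100 71.3350 62.6200 48.8600 25.4750 6.9950 5.4300 1.4750] k=[74 74 74 70 64 51 23 3 4 0]
t=10: x=[74.0000 74.0000 73.6200 69.8100 63.3350 49.5750 23.7600 4.9950 3.5250 0.3800] k=[74 74 74 72 62 47 25 7 5 1]
t=11: x=[74.0000 74.0000 73.8100 71.2400 61.5250 46.3350 25.3800 8.5200 4.8100 1.3800] k=[74 74 70 69 63 47 21 5 5 0]
t=12: x=[74.0000 73.6200 70.2850 68.5250 62.0500 46.0500 21.9500 6.5200 4.5250 0.4750] k=[74 71 72 65 60 42 25 9 4 2]
t=13: x=[73.7150 71.3800 71.2400 65.1900 58.7650 42.0950 25.0950 10.0450 4.2850 2.1900] k=[74 67 72 61 60 41 24 11 2 6]
t=14: x=[73.3350 68.1400 70.4800 61.9500 58.2900 41.1900 24.3800 11.3800 3.2350 5.6200] k=[74 68 69 62 61 39 21 8 6 9]
t=15: x=[73.4300 68.6650 68.2400 62.5700 59.0050 39.3800 21.4750 9.0450 6.4750 8.7150] k=[69 68 69 63 59 35 25 10 2 5]
t=16: x=[68.9050 68.1900 68.3350 63.1900 57.1000 36.3300 24.5250 10.6650 3.0450 4.7150] k=[65 66 71 62 57 39 28 11 1 4]

[0.8784, 0.8919, 0.9595, 0.8378, 0.7703, 0.5270, 0.3784, 0.1486, 0.0135, 0.0541]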